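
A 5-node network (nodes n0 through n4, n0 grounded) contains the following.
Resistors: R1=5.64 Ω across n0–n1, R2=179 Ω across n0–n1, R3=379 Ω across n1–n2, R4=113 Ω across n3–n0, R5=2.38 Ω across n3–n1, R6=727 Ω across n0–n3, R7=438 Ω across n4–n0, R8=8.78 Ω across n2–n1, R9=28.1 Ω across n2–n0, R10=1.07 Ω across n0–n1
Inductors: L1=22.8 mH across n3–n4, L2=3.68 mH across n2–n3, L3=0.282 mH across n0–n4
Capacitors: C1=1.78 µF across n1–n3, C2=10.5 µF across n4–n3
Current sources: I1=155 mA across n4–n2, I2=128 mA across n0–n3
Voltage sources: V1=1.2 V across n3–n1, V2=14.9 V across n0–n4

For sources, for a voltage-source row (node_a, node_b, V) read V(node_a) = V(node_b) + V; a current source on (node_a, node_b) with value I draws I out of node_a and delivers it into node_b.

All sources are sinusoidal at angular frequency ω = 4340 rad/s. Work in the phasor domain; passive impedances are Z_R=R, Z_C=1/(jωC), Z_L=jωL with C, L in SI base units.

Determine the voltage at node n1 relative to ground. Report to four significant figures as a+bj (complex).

MNA unknowns: 4 node voltages V₁..V_4 plus 2 source currents (V1, V2)
R1: Y=0.1773+0.000j on G[0,1]
L1: Y=0.000-0.01011j on G[3,4]
C1: Y=0.000+0.007725j on G[1,3]
R2: Y=0.005587+0.000j on G[0,1]
L2: Y=0.000-0.06261j on G[2,3]
R3: Y=0.002639+0.000j on G[1,2]
R4: Y=0.008850+0.000j on G[3,0]
R5: Y=0.4202+0.000j on G[3,1]
R6: Y=0.001376+0.000j on G[0,3]
R7: Y=0.002283+0.000j on G[4,0]
R8: Y=0.1139+0.000j on G[2,1]
R9: Y=0.03559+0.000j on G[2,0]
I1: z[4]−=0.155, z[2]+=0.155
L3: Y=0.000-0.8171j on G[0,4]
C2: Y=0.000+0.04557j on G[4,3]
I2: z[0]−=0.128, z[3]+=0.128
R10: Y=0.9346+0.000j on G[0,1]
V1: row V3−V1=1.2, i_V1 at 3,1
V2: row V0−V4=14.9, i_V2 at 0,4
solve → V1=0.1880-0.4972j, V2=1.155-0.4769j, V3=1.388-0.4972j, V4=-14.90+0.000j
aux → i_V1=-0.4068-0.5672j, i_V2=0.1033+11.60j

0.1880-0.4972j V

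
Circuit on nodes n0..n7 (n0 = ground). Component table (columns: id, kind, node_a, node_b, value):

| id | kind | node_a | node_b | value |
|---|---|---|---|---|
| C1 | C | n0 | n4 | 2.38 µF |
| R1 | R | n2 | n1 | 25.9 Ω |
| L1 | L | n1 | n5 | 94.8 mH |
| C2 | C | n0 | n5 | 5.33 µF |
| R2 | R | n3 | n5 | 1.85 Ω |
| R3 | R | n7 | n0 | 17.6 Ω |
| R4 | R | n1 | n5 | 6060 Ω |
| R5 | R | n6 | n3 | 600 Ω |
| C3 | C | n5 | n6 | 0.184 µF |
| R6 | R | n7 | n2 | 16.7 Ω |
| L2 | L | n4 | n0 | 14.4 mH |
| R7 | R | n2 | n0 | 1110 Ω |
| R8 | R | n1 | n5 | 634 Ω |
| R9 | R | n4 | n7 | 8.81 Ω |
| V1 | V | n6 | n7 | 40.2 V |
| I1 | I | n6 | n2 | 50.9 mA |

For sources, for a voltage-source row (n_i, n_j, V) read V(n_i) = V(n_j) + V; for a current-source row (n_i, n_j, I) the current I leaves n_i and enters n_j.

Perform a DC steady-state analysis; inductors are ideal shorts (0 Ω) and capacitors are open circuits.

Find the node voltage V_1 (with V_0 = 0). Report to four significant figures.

3.416 V

MNA unknowns: 7 node voltages V₁..V_7 plus 3 source currents (L1, L2, V1)
C1: Y=0.000 on G[0,4]
R1: Y=0.03861 on G[2,1]
L1: row V1−V5=0, i_L1 at 1,5
C2: Y=0.000 on G[0,5]
R2: Y=0.5405 on G[3,5]
R3: Y=0.05682 on G[7,0]
R4: Y=0.0001650 on G[1,5]
R5: Y=0.001667 on G[6,3]
C3: Y=0.000 on G[5,6]
R6: Y=0.05988 on G[7,2]
L2: row V4−V0=0, i_L2 at 4,0
R7: Y=0.0009009 on G[2,0]
R8: Y=0.001577 on G[1,5]
R9: Y=0.1135 on G[4,7]
V1: row V6−V7=40.2, i_V1 at 6,7
I1: z[6]−=0.0509, z[2]+=0.0509
solve → V1=3.416, V2=1.833, V3=3.529, V4=0.000, V5=3.416, V6=40.19, V7=-0.009696
aux → i_L1=-0.06110, i_L2=-0.001101, i_V1=-0.1120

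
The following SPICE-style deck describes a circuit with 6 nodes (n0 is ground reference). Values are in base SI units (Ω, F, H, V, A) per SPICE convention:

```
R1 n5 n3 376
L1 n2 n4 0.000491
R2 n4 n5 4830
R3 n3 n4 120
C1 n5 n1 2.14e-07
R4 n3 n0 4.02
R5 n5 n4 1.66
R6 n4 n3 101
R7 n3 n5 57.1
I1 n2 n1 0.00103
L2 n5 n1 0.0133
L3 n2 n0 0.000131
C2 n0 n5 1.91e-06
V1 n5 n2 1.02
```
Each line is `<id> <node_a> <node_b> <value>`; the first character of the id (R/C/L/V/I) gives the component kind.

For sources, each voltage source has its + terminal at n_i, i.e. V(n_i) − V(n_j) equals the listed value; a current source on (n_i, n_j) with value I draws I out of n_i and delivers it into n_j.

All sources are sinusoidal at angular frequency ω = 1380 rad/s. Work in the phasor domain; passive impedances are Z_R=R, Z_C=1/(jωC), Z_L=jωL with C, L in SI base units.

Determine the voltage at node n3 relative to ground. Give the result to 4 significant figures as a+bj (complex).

0.08131+0.02204j V

Element admittances at ω=1380 rad/s:
  Y(R1) = 0.002660+0.000j S between n5,n3
  Y(L1) = 0.000-1.476j S between n2,n4
  Y(R2) = 0.0002070+0.000j S between n4,n5
  Y(R3) = 0.008333+0.000j S between n3,n4
  Y(C1) = 0.000+0.0002953j S between n5,n1
  Y(R4) = 0.2488+0.000j S between n3,n0
  Y(R5) = 0.6024+0.000j S between n5,n4
  Y(R6) = 0.009901+0.000j S between n4,n3
  Y(R7) = 0.01751+0.000j S between n3,n5
  I1: injects 0.00103 A into n1 (from n2)
  Y(L2) = 0.000-0.05448j S between n5,n1
  Y(L3) = 0.000-5.532j S between n2,n0
  Y(C2) = 0.000+0.002636j S between n0,n5
  V1: constraint V(n5)−V(n2) = 1.02
Assemble and solve the 6×6 MNA system:
  V(n1)=1.021+0.01535j  V(n2)=0.001478-0.003658j  V(n3)=0.08131+0.02204j  V(n4)=0.1504+0.3512j  V(n5)=1.021-0.003658j
  i(V1)=-0.5429+0.2116j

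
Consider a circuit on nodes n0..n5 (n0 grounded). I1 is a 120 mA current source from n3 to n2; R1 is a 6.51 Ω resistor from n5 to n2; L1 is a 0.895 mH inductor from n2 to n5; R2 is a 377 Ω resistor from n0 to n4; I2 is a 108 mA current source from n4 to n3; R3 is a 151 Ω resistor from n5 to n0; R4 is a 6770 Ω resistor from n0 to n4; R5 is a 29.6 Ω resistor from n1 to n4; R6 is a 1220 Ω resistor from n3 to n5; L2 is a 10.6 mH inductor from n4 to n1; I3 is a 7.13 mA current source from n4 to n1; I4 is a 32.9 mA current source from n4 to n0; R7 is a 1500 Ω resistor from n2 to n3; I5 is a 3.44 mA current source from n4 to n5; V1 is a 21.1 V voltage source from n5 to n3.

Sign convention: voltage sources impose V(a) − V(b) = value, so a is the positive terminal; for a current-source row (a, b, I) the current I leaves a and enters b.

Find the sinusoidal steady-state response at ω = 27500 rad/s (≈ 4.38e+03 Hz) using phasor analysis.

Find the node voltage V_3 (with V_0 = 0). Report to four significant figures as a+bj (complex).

MNA unknowns: 5 node voltages V₁..V_5 plus 1 source current (V1)
I1: z[3]−=0.12, z[2]+=0.12
R1: Y=0.1536+0.000j on G[5,2]
L1: Y=0.000-0.04063j on G[2,5]
R2: Y=0.002653+0.000j on G[0,4]
I2: z[4]−=0.108, z[3]+=0.108
R3: Y=0.006623+0.000j on G[5,0]
R4: Y=0.0001477+0.000j on G[0,4]
R5: Y=0.03378+0.000j on G[1,4]
R6: Y=0.0008197+0.000j on G[3,5]
L2: Y=0.000-0.003431j on G[4,1]
I3: z[4]−=0.00713, z[1]+=0.00713
I4: z[4]−=0.0329, z[0]+=0.0329
R7: Y=0.0006667+0.000j on G[2,3]
I5: z[4]−=0.00344, z[5]+=0.00344
V1: row V5−V3=21.1, i_V1 at 5,3
solve → V1=-51.34+0.02121j, V2=17.47+0.1691j, V3=-4.273+0.000j, V4=-51.55+0.000j, V5=16.83+0.000j
aux → i_V1=-0.01979-0.0001127j

-4.273+0.000j V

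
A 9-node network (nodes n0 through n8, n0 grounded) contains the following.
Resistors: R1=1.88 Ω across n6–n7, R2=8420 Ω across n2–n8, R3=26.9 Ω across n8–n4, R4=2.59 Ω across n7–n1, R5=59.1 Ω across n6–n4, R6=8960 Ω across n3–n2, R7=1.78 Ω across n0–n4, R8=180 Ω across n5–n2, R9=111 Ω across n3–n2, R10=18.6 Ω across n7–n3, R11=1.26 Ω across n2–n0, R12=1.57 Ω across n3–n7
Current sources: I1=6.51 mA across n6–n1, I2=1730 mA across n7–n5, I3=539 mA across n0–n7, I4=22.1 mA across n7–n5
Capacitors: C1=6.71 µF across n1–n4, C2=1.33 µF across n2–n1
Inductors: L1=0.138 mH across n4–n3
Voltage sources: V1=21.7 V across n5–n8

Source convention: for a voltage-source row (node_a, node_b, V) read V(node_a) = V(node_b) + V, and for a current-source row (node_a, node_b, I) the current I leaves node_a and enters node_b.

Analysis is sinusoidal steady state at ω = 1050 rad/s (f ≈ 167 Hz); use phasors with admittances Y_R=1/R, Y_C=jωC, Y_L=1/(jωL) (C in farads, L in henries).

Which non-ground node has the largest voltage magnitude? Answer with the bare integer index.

Apply KCL at each of the 8 non-ground nodes and solve the resulting linear system.
Node n1: branches {I1, C1, R4, C2} → V_1 = -1.343-0.1029j
Node n2: branches {R2, R6, R8, R9, R11, C2} → V_2 = 0.4232-0.004873j
Node n3: branches {R6, R9, L1, R10, R12} → V_3 = 0.3589-0.1648j
Node n4: branches {R3, C1, R5, R7, L1} → V_4 = 0.3616+0.006884j
Node n5: branches {R8, I2, I4, V1} → V_5 = 60.15+0.005327j
Node n6: branches {R1, I1, R5} → V_6 = -1.316-0.1358j
Node n7: branches {R1, R4, R10, I2, R12, I3, I4} → V_7 = -1.358-0.1404j
Node n8: branches {R2, R3, V1} → V_8 = 38.45+0.005327j
Source currents: i(V1)=1.420-5.667e-05j

5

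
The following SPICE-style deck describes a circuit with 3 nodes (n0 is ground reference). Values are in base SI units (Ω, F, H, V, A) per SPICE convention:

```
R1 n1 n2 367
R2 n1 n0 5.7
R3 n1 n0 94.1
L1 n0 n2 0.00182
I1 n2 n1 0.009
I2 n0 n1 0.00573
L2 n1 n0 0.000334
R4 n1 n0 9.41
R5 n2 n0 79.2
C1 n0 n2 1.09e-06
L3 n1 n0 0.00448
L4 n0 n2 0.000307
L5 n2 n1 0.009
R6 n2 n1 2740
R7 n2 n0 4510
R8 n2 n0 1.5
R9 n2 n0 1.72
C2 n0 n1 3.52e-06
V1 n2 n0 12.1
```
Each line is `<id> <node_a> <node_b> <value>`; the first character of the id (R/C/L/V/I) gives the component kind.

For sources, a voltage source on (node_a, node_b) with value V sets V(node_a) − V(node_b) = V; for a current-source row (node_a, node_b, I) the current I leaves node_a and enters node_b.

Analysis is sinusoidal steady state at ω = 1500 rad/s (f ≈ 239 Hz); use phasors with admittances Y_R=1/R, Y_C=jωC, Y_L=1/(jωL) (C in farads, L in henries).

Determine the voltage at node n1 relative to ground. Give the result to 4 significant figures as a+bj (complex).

0.4009-0.02996j V

MNA unknowns: 2 node voltages V₁..V_2 plus 1 source current (V1)
R1: Y=0.002725+0.000j on G[1,2]
R2: Y=0.1754+0.000j on G[1,0]
R3: Y=0.01063+0.000j on G[1,0]
L1: Y=0.000-0.3663j on G[0,2]
I1: z[2]−=0.009, z[1]+=0.009
I2: z[0]−=0.00573, z[1]+=0.00573
L2: Y=0.000-1.996j on G[1,0]
R4: Y=0.1063+0.000j on G[1,0]
R5: Y=0.01263+0.000j on G[2,0]
C1: Y=0.000+0.001635j on G[0,2]
L3: Y=0.000-0.1488j on G[1,0]
L4: Y=0.000-2.172j on G[0,2]
L5: Y=0.000-0.07407j on G[2,1]
R6: Y=0.0003650+0.000j on G[2,1]
R7: Y=0.0002217+0.000j on G[2,0]
R8: Y=0.6667+0.000j on G[2,0]
R9: Y=0.5814+0.000j on G[2,0]
C2: Y=0.000+0.005280j on G[0,1]
V1: row V2−V0=12.1, i_V1 at 2,0
solve → V1=0.4009-0.02996j, V2=12.10+0.000j
aux → i_V1=-15.30+31.55j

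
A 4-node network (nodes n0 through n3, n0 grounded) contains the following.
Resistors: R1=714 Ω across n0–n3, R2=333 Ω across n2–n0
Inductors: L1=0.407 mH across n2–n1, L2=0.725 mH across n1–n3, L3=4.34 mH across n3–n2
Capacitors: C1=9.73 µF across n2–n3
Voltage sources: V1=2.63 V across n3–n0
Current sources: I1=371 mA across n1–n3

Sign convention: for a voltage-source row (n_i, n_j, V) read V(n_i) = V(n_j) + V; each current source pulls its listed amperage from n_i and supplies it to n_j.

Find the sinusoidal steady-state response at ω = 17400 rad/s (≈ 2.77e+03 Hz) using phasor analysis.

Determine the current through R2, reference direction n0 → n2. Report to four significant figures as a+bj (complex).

-0.007698-0.006997j A

MNA unknowns: 3 node voltages V₁..V_3 plus 1 source current (V1)
R1: Y=0.001401+0.000j on G[0,3]
L1: Y=0.000-0.1412j on G[2,1]
L2: Y=0.000-0.07927j on G[1,3]
C1: Y=0.000+0.1693j on G[2,3]
R2: Y=0.003003+0.000j on G[2,0]
L3: Y=0.000-0.01324j on G[3,2]
V1: row V3−V0=2.63, i_V1 at 3,0
I1: z[1]−=0.371, z[3]+=0.371
solve → V1=2.587-0.1905j, V2=2.564+2.330j, V3=2.630+0.000j
aux → i_V1=-0.01138-0.006997j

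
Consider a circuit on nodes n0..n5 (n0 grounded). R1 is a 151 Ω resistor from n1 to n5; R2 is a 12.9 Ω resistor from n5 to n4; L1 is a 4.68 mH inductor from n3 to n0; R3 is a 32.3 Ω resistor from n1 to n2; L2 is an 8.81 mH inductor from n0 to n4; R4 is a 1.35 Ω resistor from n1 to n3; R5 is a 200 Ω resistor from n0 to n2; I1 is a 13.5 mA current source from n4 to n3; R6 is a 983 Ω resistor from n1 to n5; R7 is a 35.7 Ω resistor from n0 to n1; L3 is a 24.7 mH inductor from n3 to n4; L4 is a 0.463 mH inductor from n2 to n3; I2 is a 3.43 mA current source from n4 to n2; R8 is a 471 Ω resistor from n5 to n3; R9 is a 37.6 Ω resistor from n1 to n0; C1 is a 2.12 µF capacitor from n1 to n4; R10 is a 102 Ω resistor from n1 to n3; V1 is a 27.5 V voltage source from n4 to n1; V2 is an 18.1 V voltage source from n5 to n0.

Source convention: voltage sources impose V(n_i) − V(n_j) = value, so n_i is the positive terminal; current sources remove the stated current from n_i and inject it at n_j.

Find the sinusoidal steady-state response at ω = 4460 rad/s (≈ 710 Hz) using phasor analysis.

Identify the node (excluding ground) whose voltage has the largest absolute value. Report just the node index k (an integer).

4

Apply KCL at each of the 5 non-ground nodes and solve the resulting linear system.
Node n1: branches {R1, R3, R4, R6, R7, R9, C1, R10, V1} → V_1 = -4.761+2.420j
Node n2: branches {R3, R5, L4, I2} → V_2 = -4.766+1.847j
Node n3: branches {L1, R4, I1, L3, L4, R8, R10} → V_3 = -4.748+1.790j
Node n4: branches {R2, L2, I1, L3, I2, C1, V1} → V_4 = 22.74+2.420j
Node n5: branches {R1, R2, R6, R8, V2} → V_5 = 18.10+0.000j
Source currents: i(V1)=-0.4438+0.3806j, i(V2)=0.1365+0.2099j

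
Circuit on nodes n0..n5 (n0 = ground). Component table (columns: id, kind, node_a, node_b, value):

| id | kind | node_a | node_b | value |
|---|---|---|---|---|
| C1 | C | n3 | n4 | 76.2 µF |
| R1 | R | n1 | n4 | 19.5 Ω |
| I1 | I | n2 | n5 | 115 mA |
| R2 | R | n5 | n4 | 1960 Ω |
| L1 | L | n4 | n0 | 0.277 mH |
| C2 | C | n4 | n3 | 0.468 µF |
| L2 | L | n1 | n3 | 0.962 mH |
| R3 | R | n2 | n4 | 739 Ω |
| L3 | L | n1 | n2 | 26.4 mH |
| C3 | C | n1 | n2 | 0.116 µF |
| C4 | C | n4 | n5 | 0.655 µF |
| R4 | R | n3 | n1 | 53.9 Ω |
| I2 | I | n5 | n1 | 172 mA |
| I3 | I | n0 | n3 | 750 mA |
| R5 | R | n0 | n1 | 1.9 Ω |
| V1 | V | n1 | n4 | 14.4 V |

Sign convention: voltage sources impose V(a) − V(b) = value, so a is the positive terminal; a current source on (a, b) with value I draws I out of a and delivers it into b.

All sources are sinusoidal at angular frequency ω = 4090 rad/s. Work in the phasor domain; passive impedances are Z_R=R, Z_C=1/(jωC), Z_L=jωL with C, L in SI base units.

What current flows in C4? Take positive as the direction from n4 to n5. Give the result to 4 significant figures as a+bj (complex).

0.05500+0.01048j A

Apply KCL at each of the 5 non-ground nodes and solve the resulting linear system.
Node n1: branches {R1, L2, L3, C3, R4, I2, R5, V1} → V_1 = 11.00-5.707j
Node n2: branches {I1, R3, L3, C3} → V_2 = 8.694-20.66j
Node n3: branches {C1, C2, L2, R4, I3} → V_3 = -54.66-38.83j
Node n4: branches {C1, R1, R2, L1, C2, R3, C4, V1} → V_4 = -3.403-5.707j
Node n5: branches {I1, R2, C4, I2} → V_5 = -7.314+14.82j
Source currents: i(V1)=-16.12+19.10j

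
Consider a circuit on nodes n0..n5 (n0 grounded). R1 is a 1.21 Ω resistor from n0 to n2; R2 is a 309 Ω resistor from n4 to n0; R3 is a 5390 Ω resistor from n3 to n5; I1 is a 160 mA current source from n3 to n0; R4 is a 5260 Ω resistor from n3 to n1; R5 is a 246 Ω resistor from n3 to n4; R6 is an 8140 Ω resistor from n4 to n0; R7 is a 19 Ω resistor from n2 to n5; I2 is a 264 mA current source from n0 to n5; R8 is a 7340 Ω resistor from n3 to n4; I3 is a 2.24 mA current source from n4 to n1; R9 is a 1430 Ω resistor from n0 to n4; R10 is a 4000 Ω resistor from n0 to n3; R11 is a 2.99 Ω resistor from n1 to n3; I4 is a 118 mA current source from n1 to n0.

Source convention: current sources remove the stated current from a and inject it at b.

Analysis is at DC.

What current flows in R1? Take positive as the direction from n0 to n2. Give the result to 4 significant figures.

-0.2426 A

Element admittances at DC:
  Y(R1) = 0.8264 S between n0,n2
  Y(R2) = 0.003236 S between n4,n0
  Y(R3) = 0.0001855 S between n3,n5
  I1: injects 0.16 A into n0 (from n3)
  Y(R4) = 0.0001901 S between n3,n1
  Y(R5) = 0.004065 S between n3,n4
  Y(R6) = 0.0001229 S between n4,n0
  Y(R7) = 0.05263 S between n2,n5
  I2: injects 0.264 A into n5 (from n0)
  Y(R8) = 0.0001362 S between n3,n4
  I3: injects 0.00224 A into n1 (from n4)
  Y(R9) = 0.0006993 S between n0,n4
  Y(R10) = 0.0002500 S between n0,n3
  Y(R11) = 0.3344 S between n1,n3
  I4: injects 0.118 A into n0 (from n1)
Assemble and solve the 5×5 MNA system:
  V(n1)=-110.7  V(n2)=0.2936  V(n3)=-110.4  V(n4)=-56.43  V(n5)=4.903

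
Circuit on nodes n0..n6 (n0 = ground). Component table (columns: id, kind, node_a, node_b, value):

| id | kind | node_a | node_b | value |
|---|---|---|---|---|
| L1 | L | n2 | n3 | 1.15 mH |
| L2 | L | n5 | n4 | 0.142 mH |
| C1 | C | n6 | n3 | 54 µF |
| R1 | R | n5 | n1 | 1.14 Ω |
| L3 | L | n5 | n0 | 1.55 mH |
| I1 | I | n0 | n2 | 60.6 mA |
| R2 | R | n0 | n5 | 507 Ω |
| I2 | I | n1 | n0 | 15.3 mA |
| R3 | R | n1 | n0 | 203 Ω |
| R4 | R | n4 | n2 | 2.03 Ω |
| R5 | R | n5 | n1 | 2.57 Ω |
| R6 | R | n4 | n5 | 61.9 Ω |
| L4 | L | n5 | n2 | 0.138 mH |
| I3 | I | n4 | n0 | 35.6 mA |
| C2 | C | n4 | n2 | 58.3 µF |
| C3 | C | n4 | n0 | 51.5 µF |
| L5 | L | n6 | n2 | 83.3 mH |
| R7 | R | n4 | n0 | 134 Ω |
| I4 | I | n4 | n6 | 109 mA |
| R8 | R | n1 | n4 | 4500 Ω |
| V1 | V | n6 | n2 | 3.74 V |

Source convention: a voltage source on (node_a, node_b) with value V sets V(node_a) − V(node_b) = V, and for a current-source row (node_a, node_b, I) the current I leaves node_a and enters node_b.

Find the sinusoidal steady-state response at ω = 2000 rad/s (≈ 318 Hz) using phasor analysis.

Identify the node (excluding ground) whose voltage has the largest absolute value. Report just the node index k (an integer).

Apply KCL at each of the 6 non-ground nodes and solve the resulting linear system.
Node n1: branches {R1, I2, R3, R5, R8} → V_1 = -0.01814+0.02618j
Node n2: branches {L1, I1, R4, L4, C2, L5, V1} → V_2 = 0.006491+0.07230j
Node n3: branches {L1, C1} → V_3 = -1.230+0.07230j
Node n4: branches {L2, R4, R6, I3, C2, C3, R7, I4, R8} → V_4 = -0.01991-0.01426j
Node n5: branches {L2, R1, L3, R2, R5, R6, L4} → V_5 = -0.006127+0.02629j
Node n6: branches {C1, L5, I4, V1} → V_6 = 3.746+0.07230j
Source currents: i(V1)=0.1090-0.5150j

6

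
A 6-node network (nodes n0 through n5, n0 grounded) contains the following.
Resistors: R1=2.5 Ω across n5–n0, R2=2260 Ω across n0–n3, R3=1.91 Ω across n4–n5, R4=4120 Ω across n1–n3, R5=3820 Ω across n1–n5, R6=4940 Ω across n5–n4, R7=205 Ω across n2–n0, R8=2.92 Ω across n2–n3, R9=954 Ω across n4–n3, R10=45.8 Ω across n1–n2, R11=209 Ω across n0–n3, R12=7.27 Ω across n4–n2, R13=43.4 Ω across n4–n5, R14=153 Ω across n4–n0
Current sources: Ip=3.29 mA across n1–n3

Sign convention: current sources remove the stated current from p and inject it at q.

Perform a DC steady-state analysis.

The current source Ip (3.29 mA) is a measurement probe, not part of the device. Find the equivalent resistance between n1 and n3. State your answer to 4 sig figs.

MNA unknowns: 5 node voltages V₁..V_5
R1: Y=0.4000 on G[5,0]
R2: Y=0.0004425 on G[0,3]
R3: Y=0.5236 on G[4,5]
R4: Y=0.0002427 on G[1,3]
R5: Y=0.0002618 on G[1,5]
R6: Y=0.0002024 on G[5,4]
R7: Y=0.004878 on G[2,0]
R8: Y=0.3425 on G[2,3]
R9: Y=0.001048 on G[4,3]
R10: Y=0.02183 on G[1,2]
R11: Y=0.004785 on G[0,3]
R12: Y=0.1376 on G[4,2]
R13: Y=0.02304 on G[4,5]
R14: Y=0.006536 on G[4,0]
Ip: z[1]−=0.00329, z[3]+=0.00329
solve → V1=-0.1474, V2=-0.0002518, V3=0.009077, V4=-0.0001260, V5=-0.0001135

R_eq = 47.57 Ω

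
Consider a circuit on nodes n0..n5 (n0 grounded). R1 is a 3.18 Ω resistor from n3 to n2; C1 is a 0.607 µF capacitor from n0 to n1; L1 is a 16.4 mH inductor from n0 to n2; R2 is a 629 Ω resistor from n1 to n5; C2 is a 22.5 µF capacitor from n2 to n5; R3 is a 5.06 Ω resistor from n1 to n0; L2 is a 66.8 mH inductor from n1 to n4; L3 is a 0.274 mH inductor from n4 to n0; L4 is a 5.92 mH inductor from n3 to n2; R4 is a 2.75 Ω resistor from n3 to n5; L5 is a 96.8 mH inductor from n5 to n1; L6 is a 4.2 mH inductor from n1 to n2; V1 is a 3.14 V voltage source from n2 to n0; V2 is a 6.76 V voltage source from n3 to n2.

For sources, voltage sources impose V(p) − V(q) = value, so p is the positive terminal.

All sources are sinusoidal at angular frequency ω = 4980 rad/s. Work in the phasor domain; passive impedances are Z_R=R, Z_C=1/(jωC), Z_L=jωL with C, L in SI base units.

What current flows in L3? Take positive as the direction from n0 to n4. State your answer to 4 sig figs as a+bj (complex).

0.002398+0.0007650j A

MNA unknowns: 5 node voltages V₁..V_5 plus 2 source currents (V1, V2)
R1: Y=0.3145+0.000j on G[3,2]
C1: Y=0.000+0.003023j on G[0,1]
L1: Y=0.000-0.01224j on G[0,2]
R2: Y=0.001590+0.000j on G[1,5]
C2: Y=0.000+0.1121j on G[2,5]
R3: Y=0.1976+0.000j on G[1,0]
L2: Y=0.000-0.003006j on G[1,4]
L3: Y=0.000-0.7329j on G[4,0]
L4: Y=0.000-0.03392j on G[3,2]
R4: Y=0.3636+0.000j on G[3,5]
L5: Y=0.000-0.002074j on G[5,1]
L6: Y=0.000-0.04781j on G[1,2]
V1: row V2−V0=3.14, i_V1 at 2,0
V2: row V3−V2=6.76, i_V2 at 3,2
solve → V1=0.2555-0.8011j, V2=3.140+0.000j, V3=9.900+0.000j, V4=0.001044-0.003273j, V5=9.299-1.842j
aux → i_V1=-0.05052+0.1968j, i_V2=-2.344-0.4404j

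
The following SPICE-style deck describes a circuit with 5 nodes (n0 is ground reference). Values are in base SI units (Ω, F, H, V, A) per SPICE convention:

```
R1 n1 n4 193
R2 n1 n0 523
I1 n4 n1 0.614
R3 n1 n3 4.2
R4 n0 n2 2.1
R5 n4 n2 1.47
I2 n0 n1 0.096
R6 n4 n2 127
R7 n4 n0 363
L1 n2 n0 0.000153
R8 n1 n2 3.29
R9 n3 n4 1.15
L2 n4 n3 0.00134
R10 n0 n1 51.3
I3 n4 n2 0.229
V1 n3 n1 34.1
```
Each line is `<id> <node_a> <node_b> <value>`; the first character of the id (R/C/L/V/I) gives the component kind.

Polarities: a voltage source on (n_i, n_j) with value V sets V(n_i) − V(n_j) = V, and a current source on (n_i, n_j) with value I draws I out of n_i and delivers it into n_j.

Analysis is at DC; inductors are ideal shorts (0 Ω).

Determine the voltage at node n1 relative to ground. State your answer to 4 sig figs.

-23.31 V

Element admittances at DC:
  Y(R1) = 0.005181 S between n1,n4
  Y(R2) = 0.001912 S between n1,n0
  I1: injects 0.614 A into n1 (from n4)
  Y(R3) = 0.2381 S between n1,n3
  Y(R4) = 0.4762 S between n0,n2
  Y(R5) = 0.6803 S between n4,n2
  I2: injects 0.096 A into n1 (from n0)
  Y(R6) = 0.007874 S between n4,n2
  Y(R7) = 0.002755 S between n4,n0
  L1: short n2↔n0 (DC inductor)
  Y(R8) = 0.3040 S between n1,n2
  Y(R9) = 0.8696 S between n3,n4
  L2: short n4↔n3 (DC inductor)
  Y(R10) = 0.01949 S between n0,n1
  I3: injects 0.229 A into n2 (from n4)
  V1: constraint V(n3)−V(n1) = 34.1
Assemble and solve the 7×7 MNA system:
  V(n1)=-23.31  V(n2)=0.000  V(n3)=10.79  V(n4)=10.79
  i(L1)=0.5653  i(L2)=-8.472  i(V1)=-16.59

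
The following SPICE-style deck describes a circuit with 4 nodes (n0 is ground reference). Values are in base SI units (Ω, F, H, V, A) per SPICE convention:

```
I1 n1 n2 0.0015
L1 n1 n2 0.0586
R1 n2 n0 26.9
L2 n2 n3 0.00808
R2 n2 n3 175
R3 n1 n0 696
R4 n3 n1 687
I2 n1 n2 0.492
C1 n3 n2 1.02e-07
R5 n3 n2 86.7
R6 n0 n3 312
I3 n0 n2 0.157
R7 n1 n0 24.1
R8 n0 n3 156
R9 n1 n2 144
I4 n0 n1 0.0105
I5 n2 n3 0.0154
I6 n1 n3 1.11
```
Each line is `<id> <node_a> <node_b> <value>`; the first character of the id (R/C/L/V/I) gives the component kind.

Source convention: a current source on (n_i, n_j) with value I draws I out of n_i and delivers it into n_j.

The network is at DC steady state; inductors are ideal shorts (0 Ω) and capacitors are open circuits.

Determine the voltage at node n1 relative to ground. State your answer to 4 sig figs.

Element admittances at DC:
  I1: injects 0.0015 A into n2 (from n1)
  L1: short n1↔n2 (DC inductor)
  Y(R1) = 0.03717 S between n2,n0
  L2: short n2↔n3 (DC inductor)
  Y(R2) = 0.005714 S between n2,n3
  Y(R3) = 0.001437 S between n1,n0
  Y(R4) = 0.001456 S between n3,n1
  I2: injects 0.492 A into n2 (from n1)
  Y(C1) = 0.000 S between n3,n2
  Y(R5) = 0.01153 S between n3,n2
  Y(R6) = 0.003205 S between n0,n3
  I3: injects 0.157 A into n2 (from n0)
  Y(R7) = 0.04149 S between n1,n0
  Y(R8) = 0.006410 S between n0,n3
  Y(R9) = 0.006944 S between n1,n2
  I4: injects 0.0105 A into n1 (from n0)
  I5: injects 0.0154 A into n3 (from n2)
  I6: injects 1.11 A into n3 (from n1)
Assemble and solve the 5×5 MNA system:
  V(n1)=1.867  V(n2)=1.867  V(n3)=1.867
  i(L1)=-1.673  i(L2)=-1.107

1.867 V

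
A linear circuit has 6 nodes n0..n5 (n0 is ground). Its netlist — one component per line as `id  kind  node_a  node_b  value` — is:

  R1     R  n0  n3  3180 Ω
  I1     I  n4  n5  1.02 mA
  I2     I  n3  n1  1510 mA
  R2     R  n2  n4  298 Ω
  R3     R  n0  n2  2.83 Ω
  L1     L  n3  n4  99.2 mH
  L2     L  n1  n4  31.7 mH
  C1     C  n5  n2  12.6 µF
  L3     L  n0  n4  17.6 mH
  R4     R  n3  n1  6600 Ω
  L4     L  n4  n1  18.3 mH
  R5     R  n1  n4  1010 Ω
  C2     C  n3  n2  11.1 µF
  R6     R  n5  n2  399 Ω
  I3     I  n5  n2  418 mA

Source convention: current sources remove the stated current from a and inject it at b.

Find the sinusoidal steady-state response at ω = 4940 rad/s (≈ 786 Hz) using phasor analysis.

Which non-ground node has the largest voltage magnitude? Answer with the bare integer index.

MNA unknowns: 5 node voltages V₁..V_5
R1: Y=0.0003145+0.000j on G[0,3]
I1: z[4]−=0.00102, z[5]+=0.00102
I2: z[3]−=1.51, z[1]+=1.51
R2: Y=0.003356+0.000j on G[2,4]
R3: Y=0.3534+0.000j on G[0,2]
L1: Y=0.000-0.002041j on G[3,4]
L2: Y=0.000-0.006386j on G[1,4]
C1: Y=0.000+0.06224j on G[5,2]
L3: Y=0.000-0.01150j on G[0,4]
R4: Y=0.0001515+0.000j on G[3,1]
L4: Y=0.000-0.01106j on G[4,1]
R5: Y=0.0009901+0.000j on G[1,4]
C2: Y=0.000+0.05483j on G[3,2]
R6: Y=0.002506+0.000j on G[5,2]
I3: z[5]−=0.418, z[2]+=0.418
solve → V1=33.88+193.0j, V2=-3.483+0.8742j, V3=-4.351+25.23j, V4=27.55+107.1j, V5=-3.752+7.562j

1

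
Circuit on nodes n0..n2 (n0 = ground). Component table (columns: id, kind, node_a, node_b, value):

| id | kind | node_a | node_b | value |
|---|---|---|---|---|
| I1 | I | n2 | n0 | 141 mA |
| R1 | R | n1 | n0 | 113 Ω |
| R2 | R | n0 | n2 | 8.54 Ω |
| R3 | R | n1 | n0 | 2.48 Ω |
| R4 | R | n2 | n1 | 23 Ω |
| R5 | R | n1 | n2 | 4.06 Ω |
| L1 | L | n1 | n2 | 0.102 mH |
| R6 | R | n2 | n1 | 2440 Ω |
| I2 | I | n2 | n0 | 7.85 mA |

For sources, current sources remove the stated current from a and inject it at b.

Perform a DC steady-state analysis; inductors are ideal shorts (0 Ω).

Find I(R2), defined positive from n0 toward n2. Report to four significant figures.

Element admittances at DC:
  I1: injects 0.141 A into n0 (from n2)
  Y(R1) = 0.008850 S between n1,n0
  Y(R2) = 0.1171 S between n0,n2
  Y(R3) = 0.4032 S between n1,n0
  Y(R4) = 0.04348 S between n2,n1
  Y(R5) = 0.2463 S between n1,n2
  L1: short n1↔n2 (DC inductor)
  Y(R6) = 0.0004098 S between n2,n1
  I2: injects 0.00785 A into n0 (from n2)
Assemble and solve the 3×3 MNA system:
  V(n1)=-0.2813  V(n2)=-0.2813
  i(L1)=0.1159

0.03294 A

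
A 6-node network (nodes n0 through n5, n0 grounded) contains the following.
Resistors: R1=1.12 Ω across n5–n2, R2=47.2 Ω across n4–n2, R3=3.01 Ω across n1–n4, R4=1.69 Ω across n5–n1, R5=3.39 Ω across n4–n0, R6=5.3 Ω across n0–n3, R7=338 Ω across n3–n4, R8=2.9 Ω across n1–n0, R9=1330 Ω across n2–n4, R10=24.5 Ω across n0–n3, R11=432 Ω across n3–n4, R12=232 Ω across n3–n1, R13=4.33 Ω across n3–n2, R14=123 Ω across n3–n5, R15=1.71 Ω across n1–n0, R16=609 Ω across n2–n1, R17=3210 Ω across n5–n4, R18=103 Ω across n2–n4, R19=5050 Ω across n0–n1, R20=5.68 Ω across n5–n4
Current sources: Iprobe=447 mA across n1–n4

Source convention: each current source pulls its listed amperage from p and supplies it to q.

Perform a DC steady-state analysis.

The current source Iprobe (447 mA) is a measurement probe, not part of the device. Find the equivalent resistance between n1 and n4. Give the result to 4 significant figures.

R_eq = 1.403 Ω

MNA unknowns: 5 node voltages V₁..V_5
R1: Y=0.8929 on G[5,2]
R2: Y=0.02119 on G[4,2]
R3: Y=0.3322 on G[1,4]
R4: Y=0.5917 on G[5,1]
R5: Y=0.2950 on G[4,0]
R6: Y=0.1887 on G[0,3]
R7: Y=0.002959 on G[3,4]
R8: Y=0.3448 on G[1,0]
R9: Y=0.0007519 on G[2,4]
R10: Y=0.04082 on G[0,3]
R11: Y=0.002315 on G[3,4]
R12: Y=0.004310 on G[3,1]
R13: Y=0.2309 on G[3,2]
R14: Y=0.008130 on G[3,5]
R15: Y=0.5848 on G[1,0]
R16: Y=0.001642 on G[2,1]
R17: Y=0.0003115 on G[5,4]
R18: Y=0.009709 on G[2,4]
R19: Y=0.0001980 on G[0,1]
R20: Y=0.1761 on G[5,4]
Iprobe: z[1]−=0.447, z[4]+=0.447
solve → V1=-0.1536, V2=0.02067, V3=0.01393, V4=0.4734, V5=0.006685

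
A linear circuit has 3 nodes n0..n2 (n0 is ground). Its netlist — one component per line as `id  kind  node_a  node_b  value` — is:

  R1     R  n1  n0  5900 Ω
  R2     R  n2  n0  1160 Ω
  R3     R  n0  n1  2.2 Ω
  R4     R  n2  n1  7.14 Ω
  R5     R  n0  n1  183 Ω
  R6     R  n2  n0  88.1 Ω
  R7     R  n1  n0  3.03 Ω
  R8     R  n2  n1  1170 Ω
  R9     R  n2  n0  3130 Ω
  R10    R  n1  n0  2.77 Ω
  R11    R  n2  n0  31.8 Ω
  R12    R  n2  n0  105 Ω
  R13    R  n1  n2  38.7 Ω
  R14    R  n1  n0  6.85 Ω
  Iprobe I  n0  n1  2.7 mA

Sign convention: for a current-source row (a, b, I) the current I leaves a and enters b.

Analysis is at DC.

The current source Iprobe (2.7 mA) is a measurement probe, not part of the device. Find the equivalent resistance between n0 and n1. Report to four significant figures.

R_eq = 0.7475 Ω

Apply KCL at each of the 2 non-ground nodes and solve the resulting linear system.
Node n1: branches {R1, R3, R4, R5, R7, R8, R10, R13, R14, Iprobe} → V_1 = 0.002018
Node n2: branches {R2, R4, R6, R8, R9, R11, R12, R13} → V_2 = 0.001528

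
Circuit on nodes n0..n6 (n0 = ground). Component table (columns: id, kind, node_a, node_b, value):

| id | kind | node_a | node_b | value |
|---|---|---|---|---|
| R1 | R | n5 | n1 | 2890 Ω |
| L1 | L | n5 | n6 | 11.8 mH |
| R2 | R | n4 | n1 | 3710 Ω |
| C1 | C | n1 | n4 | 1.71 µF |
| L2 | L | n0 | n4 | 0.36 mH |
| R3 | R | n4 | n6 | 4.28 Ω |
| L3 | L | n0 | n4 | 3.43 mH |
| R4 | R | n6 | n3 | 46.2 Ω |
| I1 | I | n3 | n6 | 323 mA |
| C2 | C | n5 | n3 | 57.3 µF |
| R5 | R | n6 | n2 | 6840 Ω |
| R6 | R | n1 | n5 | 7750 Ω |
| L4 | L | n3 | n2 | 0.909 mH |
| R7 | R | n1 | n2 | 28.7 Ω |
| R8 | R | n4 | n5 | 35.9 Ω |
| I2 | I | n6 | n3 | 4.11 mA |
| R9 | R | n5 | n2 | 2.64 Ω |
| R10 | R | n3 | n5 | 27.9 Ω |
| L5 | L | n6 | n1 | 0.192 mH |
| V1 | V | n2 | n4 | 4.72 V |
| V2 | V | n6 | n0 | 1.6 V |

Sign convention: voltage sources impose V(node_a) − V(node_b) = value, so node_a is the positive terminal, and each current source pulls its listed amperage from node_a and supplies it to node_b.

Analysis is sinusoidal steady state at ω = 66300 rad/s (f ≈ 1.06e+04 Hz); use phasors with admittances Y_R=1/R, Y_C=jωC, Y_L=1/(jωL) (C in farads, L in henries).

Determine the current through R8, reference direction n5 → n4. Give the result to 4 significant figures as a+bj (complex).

Element admittances at ω=66300 rad/s:
  Y(R1) = 0.0003460+0.000j S between n5,n1
  Y(L1) = 0.000-0.001278j S between n5,n6
  Y(R2) = 0.0002695+0.000j S between n4,n1
  Y(C1) = 0.000+0.1134j S between n1,n4
  Y(L2) = 0.000-0.04190j S between n0,n4
  Y(R3) = 0.2336+0.000j S between n4,n6
  Y(L3) = 0.000-0.004397j S between n0,n4
  Y(R4) = 0.02165+0.000j S between n6,n3
  I1: injects 0.323 A into n6 (from n3)
  Y(C2) = 0.000+3.799j S between n5,n3
  Y(R5) = 0.0001462+0.000j S between n6,n2
  Y(R6) = 0.0001290+0.000j S between n1,n5
  Y(L4) = 0.000-0.01659j S between n3,n2
  Y(R7) = 0.03484+0.000j S between n1,n2
  Y(R8) = 0.02786+0.000j S between n4,n5
  I2: injects 0.00411 A into n3 (from n6)
  Y(R9) = 0.3788+0.000j S between n5,n2
  Y(R10) = 0.03584+0.000j S between n3,n5
  Y(L5) = 0.000-0.07856j S between n6,n1
  V1: constraint V(n2)−V(n4) = 4.72
  V2: constraint V(n6)−V(n0) = 1.6
Assemble and solve the 8×8 MNA system:
  V(n1)=2.007-2.628j  V(n2)=5.532+0.2828j  V(n3)=4.269+0.3186j  V(n4)=0.8117+0.2828j  V(n5)=4.277+0.2194j  V(n6)=1.600+0.000j
  i(V1)=-0.5979-0.1045j  i(V2)=-0.01309+0.03758j

0.09653-0.001766j A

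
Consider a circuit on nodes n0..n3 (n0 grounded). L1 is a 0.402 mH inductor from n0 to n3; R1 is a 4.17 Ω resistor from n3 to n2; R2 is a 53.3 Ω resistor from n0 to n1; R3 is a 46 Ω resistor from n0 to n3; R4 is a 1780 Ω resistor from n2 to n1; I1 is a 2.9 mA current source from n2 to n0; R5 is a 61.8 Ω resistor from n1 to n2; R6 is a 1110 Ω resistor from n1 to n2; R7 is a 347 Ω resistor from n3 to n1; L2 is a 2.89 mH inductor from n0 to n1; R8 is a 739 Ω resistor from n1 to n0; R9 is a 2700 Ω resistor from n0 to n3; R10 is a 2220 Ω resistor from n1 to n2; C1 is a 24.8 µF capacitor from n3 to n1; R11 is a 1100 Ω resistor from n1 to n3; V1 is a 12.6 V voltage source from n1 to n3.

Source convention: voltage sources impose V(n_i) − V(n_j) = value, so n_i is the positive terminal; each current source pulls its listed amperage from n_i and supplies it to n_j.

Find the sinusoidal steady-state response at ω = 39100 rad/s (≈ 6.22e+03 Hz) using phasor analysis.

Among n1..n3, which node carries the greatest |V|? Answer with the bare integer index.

Element admittances at ω=39100 rad/s:
  Y(L1) = 0.000-0.06362j S between n0,n3
  Y(R1) = 0.2398+0.000j S between n3,n2
  Y(R2) = 0.01876+0.000j S between n0,n1
  Y(R3) = 0.02174+0.000j S between n0,n3
  Y(R4) = 0.0005618+0.000j S between n2,n1
  I1: injects 0.0029 A into n0 (from n2)
  Y(R5) = 0.01618+0.000j S between n1,n2
  Y(R6) = 0.0009009+0.000j S between n1,n2
  Y(R7) = 0.002882+0.000j S between n3,n1
  Y(L2) = 0.000-0.008850j S between n0,n1
  Y(R8) = 0.001353+0.000j S between n1,n0
  Y(R9) = 0.0003704+0.000j S between n0,n3
  Y(R10) = 0.0004505+0.000j S between n1,n2
  Y(C1) = 0.000+0.9697j S between n3,n1
  Y(R11) = 0.0009091+0.000j S between n1,n3
  V1: constraint V(n1)−V(n3) = 12.6
Assemble and solve the 4×4 MNA system:
  V(n1)=9.913-1.972j  V(n2)=-1.815-1.972j  V(n3)=-2.687-1.972j
  i(V1)=-0.4419-12.09j

1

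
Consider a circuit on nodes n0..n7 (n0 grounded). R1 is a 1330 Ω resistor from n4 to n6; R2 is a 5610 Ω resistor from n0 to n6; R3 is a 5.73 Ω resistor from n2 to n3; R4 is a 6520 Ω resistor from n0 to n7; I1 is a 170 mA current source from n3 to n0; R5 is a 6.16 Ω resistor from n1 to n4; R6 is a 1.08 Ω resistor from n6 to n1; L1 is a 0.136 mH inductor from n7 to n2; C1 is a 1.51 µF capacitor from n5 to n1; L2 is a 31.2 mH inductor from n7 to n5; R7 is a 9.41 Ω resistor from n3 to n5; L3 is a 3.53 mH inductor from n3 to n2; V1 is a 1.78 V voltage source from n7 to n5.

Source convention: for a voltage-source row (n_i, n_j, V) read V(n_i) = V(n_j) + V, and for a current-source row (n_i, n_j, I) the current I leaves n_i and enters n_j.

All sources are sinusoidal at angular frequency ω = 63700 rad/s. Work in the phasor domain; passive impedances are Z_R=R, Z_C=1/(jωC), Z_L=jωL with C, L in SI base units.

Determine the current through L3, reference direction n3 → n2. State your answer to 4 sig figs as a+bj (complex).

0.002364+0.004310j A

Element admittances at ω=63700 rad/s:
  Y(R1) = 0.0007519+0.000j S between n4,n6
  Y(R2) = 0.0001783+0.000j S between n0,n6
  Y(R3) = 0.1745+0.000j S between n2,n3
  Y(R4) = 0.0001534+0.000j S between n0,n7
  I1: injects 0.17 A into n0 (from n3)
  Y(R5) = 0.1623+0.000j S between n1,n4
  Y(R6) = 0.9259+0.000j S between n6,n1
  Y(L1) = 0.000-0.1154j S between n7,n2
  Y(C1) = 0.000+0.09619j S between n5,n1
  Y(L2) = 0.000-0.0005032j S between n7,n5
  Y(R7) = 0.1063+0.000j S between n3,n5
  Y(L3) = 0.000-0.004447j S between n3,n2
  V1: constraint V(n7)−V(n5) = 1.78
Assemble and solve the 8×8 MNA system:
  V(n1)=-513.5-0.4401j  V(n2)=-512.6-0.9336j  V(n3)=-513.5-0.4021j  V(n4)=-513.5-0.4401j  V(n5)=-513.5+0.5114j  V(n6)=-513.4-0.4400j  V(n7)=-511.7+0.5114j
  i(V1)=-0.08831+0.09789j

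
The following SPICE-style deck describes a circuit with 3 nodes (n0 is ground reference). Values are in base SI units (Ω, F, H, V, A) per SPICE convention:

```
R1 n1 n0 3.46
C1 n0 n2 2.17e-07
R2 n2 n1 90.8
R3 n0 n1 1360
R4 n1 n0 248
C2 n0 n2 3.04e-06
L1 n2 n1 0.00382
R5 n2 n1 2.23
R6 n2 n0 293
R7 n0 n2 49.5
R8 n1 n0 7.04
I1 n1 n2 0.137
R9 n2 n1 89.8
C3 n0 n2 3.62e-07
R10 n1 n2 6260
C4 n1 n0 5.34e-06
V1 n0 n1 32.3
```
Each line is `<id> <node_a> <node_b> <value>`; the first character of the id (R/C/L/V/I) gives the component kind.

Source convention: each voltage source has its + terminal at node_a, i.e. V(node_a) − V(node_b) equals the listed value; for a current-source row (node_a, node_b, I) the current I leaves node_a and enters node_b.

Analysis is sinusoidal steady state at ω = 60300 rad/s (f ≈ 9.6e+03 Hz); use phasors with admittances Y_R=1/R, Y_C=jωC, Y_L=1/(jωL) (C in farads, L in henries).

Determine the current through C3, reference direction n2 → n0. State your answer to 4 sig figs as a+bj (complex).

-0.2477-0.5582j A

Element admittances at ω=60300 rad/s:
  Y(R1) = 0.2890+0.000j S between n1,n0
  Y(C1) = 0.000+0.01309j S between n0,n2
  Y(R2) = 0.01101+0.000j S between n2,n1
  Y(R3) = 0.0007353+0.000j S between n0,n1
  Y(R4) = 0.004032+0.000j S between n1,n0
  Y(C2) = 0.000+0.1833j S between n0,n2
  Y(L1) = 0.000-0.004341j S between n2,n1
  Y(R5) = 0.4484+0.000j S between n2,n1
  Y(R6) = 0.003413+0.000j S between n2,n0
  Y(R7) = 0.02020+0.000j S between n0,n2
  Y(R8) = 0.1420+0.000j S between n1,n0
  I1: injects 0.137 A into n2 (from n1)
  Y(R9) = 0.01114+0.000j S between n2,n1
  Y(C3) = 0.000+0.02183j S between n0,n2
  Y(R10) = 0.0001597+0.000j S between n1,n2
  Y(C4) = 0.000+0.3220j S between n1,n0
  V1: constraint V(n0)−V(n1) = 32.3
Assemble and solve the 3×3 MNA system:
  V(n1)=-32.30+0.000j  V(n2)=-25.57+11.35j
  i(V1)=-17.16-15.71j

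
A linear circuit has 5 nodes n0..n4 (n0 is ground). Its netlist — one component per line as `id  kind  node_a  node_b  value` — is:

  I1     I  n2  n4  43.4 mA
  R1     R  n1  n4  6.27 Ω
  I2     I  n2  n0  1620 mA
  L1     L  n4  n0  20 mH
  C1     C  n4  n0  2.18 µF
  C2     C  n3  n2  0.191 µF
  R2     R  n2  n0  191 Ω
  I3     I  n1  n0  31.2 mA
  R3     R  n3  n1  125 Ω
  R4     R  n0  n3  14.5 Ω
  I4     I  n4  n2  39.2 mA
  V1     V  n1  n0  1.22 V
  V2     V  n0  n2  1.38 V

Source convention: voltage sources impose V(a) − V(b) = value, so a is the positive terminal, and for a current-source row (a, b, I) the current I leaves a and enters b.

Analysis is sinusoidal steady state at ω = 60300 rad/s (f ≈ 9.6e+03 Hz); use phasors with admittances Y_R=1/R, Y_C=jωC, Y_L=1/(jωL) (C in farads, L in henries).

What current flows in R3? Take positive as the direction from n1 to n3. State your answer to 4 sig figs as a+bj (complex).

0.009010+0.001764j A

Apply KCL at each of the 4 non-ground nodes and solve the resulting linear system.
Node n1: branches {R1, I3, R3, V1} → V_1 = 1.220+0.000j
Node n2: branches {I1, I2, C2, R2, I4, V2} → V_2 = -1.380+0.000j
Node n3: branches {C2, R3, R4} → V_3 = 0.09381-0.2205j
Node n4: branches {I1, R1, L1, C1, I4} → V_4 = 0.7460-0.6110j
Source currents: i(V1)=-0.1158-0.09920j, i(V2)=1.614-0.01697j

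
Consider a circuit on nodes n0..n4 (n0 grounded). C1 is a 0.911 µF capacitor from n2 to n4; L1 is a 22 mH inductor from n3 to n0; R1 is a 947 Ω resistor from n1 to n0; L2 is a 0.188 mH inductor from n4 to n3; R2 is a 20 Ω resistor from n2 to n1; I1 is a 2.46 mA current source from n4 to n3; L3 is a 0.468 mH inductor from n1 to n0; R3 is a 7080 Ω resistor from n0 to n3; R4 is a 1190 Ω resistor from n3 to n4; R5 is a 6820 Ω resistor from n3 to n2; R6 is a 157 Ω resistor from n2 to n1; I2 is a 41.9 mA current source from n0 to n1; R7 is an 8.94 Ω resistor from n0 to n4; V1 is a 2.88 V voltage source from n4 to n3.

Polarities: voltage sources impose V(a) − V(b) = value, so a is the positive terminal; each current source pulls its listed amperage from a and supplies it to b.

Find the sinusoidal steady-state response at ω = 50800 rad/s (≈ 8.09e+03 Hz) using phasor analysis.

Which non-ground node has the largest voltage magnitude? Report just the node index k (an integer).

MNA unknowns: 4 node voltages V₁..V_4 plus 1 source current (V1)
C1: Y=0.000+0.04628j on G[2,4]
L1: Y=0.000-0.0008948j on G[3,0]
R1: Y=0.001056+0.000j on G[1,0]
L2: Y=0.000-0.1047j on G[4,3]
R2: Y=0.05000+0.000j on G[2,1]
I1: z[4]−=0.00246, z[3]+=0.00246
L3: Y=0.000-0.04206j on G[1,0]
R3: Y=0.0001412+0.000j on G[0,3]
R4: Y=0.0008403+0.000j on G[3,4]
R5: Y=0.0001466+0.000j on G[3,2]
R6: Y=0.006369+0.000j on G[2,1]
I2: z[0]−=0.0419, z[1]+=0.0419
R7: Y=0.1119+0.000j on G[0,4]
V1: row V4−V3=2.88, i_V1 at 4,3
solve → V1=0.8929+0.8845j, V2=0.8263+0.2348j, V3=-2.845+0.3043j, V4=0.03472+0.3043j
aux → i_V1=-0.005548+0.3042j

3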